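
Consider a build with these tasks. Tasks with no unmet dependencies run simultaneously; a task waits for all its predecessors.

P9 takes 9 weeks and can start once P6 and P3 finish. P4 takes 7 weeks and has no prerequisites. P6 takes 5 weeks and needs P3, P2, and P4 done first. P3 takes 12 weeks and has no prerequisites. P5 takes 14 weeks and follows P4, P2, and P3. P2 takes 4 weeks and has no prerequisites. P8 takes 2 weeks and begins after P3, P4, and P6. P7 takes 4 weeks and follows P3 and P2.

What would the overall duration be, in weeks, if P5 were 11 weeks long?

26

Actual critical path: P3→P5 = 12+14 = 26 ⇒ 26 weeks.
P5 lies on that path, so at 11 weeks the path becomes 23 weeks.
Now P3→P6→P9 = 12+5+9 = 26 is longest, so the finish becomes 26 weeks.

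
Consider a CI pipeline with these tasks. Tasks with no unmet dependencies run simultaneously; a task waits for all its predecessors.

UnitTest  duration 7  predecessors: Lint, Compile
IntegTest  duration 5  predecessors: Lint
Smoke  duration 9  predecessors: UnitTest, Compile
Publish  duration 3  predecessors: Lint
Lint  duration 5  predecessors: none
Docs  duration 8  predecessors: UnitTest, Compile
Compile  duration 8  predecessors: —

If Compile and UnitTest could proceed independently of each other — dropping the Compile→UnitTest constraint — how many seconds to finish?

With the dependency in place, Compile→UnitTest→Smoke = 8+7+9 = 24 sets the finish at 24 seconds.
Without Compile→UnitTest, UnitTest's earliest start moves from 8 to 5.
After: Lint→UnitTest→Smoke = 5+7+9 = 21 → 21 seconds.

21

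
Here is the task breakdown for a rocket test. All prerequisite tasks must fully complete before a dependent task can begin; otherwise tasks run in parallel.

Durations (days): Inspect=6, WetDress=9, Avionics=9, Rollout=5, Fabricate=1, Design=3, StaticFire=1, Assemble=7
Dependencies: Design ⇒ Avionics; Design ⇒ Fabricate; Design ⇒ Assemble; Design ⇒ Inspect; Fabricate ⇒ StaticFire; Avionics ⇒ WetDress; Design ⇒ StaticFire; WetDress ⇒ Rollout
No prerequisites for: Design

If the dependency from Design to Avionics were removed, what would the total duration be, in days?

Before: longest chain Design→Avionics→WetDress→Rollout = 3+9+9+5 = 26, finish 26.
Without Design→Avionics, Avionics's earliest start moves from 3 to 0.
After: Avionics→WetDress→Rollout = 9+9+5 = 23 → 23 days.

23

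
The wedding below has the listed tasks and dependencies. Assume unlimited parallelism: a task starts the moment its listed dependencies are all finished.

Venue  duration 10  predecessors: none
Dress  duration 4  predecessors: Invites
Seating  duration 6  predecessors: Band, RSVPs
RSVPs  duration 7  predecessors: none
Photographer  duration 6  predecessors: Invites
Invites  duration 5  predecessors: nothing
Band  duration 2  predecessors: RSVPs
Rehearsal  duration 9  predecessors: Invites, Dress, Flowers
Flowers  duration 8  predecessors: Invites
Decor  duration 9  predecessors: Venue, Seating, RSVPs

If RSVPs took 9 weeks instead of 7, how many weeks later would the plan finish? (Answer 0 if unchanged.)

As given, the longest chain is RSVPs→Band→Seating→Decor = 7+2+6+9 = 24, so the finish is 24 weeks.
RSVPs is on the critical path; changing it to 9 makes that path 26 weeks.
That remains the longest chain; total 26 weeks.
Change in finish: 26 − 24 = +2 weeks.

2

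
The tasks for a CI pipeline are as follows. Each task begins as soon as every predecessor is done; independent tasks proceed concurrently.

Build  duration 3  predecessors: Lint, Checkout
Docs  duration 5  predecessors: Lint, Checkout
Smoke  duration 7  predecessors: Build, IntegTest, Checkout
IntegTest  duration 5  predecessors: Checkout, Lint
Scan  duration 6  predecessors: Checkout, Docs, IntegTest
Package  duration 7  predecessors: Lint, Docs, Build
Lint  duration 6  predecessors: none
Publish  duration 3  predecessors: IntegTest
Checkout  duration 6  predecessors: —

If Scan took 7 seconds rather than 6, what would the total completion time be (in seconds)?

18

Critical path before the change: Checkout→IntegTest→Smoke = 6+5+7 = 18 giving 18 seconds.
The longest path through Scan is only 17 seconds, so Scan has float 1.
New critical path: Checkout→IntegTest→Scan = 6+5+7 = 18 ⇒ 18 seconds.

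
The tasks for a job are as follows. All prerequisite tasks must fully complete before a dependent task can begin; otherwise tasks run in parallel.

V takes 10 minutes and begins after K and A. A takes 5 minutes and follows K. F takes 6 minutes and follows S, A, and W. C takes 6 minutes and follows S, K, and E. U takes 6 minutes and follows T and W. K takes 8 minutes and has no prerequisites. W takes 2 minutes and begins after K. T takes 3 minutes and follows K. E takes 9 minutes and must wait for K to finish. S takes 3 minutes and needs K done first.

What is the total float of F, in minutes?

4

The longest chain is K→A→V = 8+5+10 = 23; overall finish 23 minutes.
F finishes as early as 19 and must finish by 23.
Slack of F = 17 − 13 = 4 minutes.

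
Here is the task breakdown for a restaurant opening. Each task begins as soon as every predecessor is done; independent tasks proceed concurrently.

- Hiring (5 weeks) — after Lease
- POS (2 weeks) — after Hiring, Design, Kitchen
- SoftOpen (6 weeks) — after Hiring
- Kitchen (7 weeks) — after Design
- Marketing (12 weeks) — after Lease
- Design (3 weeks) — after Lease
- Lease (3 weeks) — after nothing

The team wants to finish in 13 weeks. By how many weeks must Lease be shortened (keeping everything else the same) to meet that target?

2

Current finish: 15 weeks; target: 13.
Lease is on every critical path, so each week cut from Lease cuts the finish by one (this holds down to a finish of 13).
Need 15 − 13 = 2 weeks off Lease → Lease becomes 1 week, finish becomes 13.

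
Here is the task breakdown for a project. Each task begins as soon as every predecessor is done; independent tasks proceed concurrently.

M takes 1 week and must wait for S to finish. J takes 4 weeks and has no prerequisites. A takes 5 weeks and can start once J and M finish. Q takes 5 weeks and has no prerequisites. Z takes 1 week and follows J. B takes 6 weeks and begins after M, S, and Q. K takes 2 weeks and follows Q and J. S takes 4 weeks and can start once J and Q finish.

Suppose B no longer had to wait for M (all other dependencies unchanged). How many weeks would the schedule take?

15

Original critical path: Q→S→M→B = 5+4+1+6 = 16 ⇒ 16 weeks.
Without M→B, B's earliest start moves from 10 to 9.
New critical path: Q→S→M→A = 5+4+1+5 = 15 ⇒ 15 weeks.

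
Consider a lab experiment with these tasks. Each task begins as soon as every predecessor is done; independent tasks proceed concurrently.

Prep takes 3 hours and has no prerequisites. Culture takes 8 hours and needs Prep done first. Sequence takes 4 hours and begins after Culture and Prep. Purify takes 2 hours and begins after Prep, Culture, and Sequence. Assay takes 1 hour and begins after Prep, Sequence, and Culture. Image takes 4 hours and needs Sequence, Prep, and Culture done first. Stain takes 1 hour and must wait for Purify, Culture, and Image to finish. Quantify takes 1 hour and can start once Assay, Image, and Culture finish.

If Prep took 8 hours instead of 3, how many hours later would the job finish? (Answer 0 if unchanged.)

Baseline: Prep→Culture→Sequence→Image→Stain = 3+8+4+4+1 = 20 → 20 hours.
Prep lies on that path, so at 8 hours the path becomes 25 hours.
The critical path is still Prep→Culture→Sequence→Image→Stain; finish is now 25 hours.
Change in finish: 25 − 20 = +5 hours.

5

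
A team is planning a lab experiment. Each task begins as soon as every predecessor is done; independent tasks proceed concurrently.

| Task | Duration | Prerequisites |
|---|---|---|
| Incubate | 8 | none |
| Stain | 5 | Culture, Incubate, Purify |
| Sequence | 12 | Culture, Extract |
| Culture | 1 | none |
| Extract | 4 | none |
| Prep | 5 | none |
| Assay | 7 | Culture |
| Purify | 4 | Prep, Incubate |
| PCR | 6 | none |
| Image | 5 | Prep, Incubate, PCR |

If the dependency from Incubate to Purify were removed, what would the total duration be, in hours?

With the dependency in place, Incubate→Purify→Stain = 8+4+5 = 17 sets the finish at 17 hours.
Without Incubate→Purify, Purify's earliest start moves from 8 to 5.
New critical path: Extract→Sequence = 4+12 = 16 ⇒ 16 hours.

16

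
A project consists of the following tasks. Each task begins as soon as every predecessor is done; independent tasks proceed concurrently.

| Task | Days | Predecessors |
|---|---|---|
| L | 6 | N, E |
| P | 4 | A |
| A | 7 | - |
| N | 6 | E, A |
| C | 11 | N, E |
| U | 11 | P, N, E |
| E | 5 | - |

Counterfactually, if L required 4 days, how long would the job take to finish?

24

Actual critical path: A→N→C = 7+6+11 = 24 ⇒ 24 days.
L has 5 days of float (longest path through it is 19).
The critical path is still A→N→C; finish is now 24 days.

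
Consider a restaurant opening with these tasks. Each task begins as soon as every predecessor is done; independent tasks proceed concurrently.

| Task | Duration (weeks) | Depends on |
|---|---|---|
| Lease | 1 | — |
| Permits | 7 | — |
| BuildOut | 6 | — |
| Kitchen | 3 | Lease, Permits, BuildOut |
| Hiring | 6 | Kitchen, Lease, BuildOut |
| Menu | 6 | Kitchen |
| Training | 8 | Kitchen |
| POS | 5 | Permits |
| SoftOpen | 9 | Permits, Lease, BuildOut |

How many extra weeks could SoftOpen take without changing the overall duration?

2

The longest chain is Permits→Kitchen→Training = 7+3+8 = 18; overall finish 18 weeks.
Longest path through SoftOpen: 16 weeks (earliest finish 16, latest finish 18).
Float = 18 − 16 = 2.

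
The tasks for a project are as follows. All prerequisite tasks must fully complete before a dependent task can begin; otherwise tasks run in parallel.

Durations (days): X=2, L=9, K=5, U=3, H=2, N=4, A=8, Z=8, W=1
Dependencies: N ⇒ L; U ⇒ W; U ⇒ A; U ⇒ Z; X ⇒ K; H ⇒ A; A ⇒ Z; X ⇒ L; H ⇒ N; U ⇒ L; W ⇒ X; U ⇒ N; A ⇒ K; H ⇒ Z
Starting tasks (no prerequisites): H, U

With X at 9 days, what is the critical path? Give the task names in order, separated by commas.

U, W, X, L

The binding path is U→A→Z = 3+8+8 = 19; finish at 19 days.
X has 4 days of float (longest path through it is 15).
New critical path: U→W→X→L = 3+1+9+9 = 22 ⇒ 22 days.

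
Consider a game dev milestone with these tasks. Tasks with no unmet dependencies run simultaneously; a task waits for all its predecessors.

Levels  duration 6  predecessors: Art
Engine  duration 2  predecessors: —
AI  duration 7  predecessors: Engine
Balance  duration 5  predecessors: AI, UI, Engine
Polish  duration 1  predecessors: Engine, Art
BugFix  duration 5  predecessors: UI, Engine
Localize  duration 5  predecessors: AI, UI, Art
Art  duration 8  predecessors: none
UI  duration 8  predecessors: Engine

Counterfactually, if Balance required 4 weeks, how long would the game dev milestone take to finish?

The binding path is Engine→UI→Balance = 2+8+5 = 15; finish at 15 weeks.
Balance is on the critical path; changing it to 4 makes that path 14 weeks.
Now Engine→UI→BugFix = 2+8+5 = 15 is longest, so the finish becomes 15 weeks.

15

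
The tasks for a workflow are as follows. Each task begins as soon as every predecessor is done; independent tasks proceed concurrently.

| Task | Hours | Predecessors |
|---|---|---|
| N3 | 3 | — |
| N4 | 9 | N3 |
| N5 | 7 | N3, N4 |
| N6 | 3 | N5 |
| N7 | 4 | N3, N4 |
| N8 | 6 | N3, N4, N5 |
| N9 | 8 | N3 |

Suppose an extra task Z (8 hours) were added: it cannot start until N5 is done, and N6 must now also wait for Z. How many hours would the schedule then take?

Originally the schedule takes 25 hours.
With Z inserted, N6 now waits for max(N5, Z).
New critical path: N3→N4→N5→Z→N6 = 3+9+7+8+3 = 30 ⇒ 30 hours.

30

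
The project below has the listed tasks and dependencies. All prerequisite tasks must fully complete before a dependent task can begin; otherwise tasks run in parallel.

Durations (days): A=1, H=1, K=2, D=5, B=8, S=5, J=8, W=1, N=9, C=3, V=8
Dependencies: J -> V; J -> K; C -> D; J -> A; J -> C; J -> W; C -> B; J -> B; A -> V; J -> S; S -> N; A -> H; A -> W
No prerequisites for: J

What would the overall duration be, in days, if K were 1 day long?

22

Actual critical path: J→S→N = 8+5+9 = 22 ⇒ 22 days.
The longest path through K is only 10 days, so K has float 12.
No other chain overtakes it, so the finish is 22 days.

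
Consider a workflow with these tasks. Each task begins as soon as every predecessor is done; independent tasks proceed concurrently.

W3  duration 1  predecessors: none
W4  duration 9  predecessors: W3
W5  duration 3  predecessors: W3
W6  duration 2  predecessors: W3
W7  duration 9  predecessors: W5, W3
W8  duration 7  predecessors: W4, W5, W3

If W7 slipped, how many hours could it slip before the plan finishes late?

The longest chain is W3→W4→W8 = 1+9+7 = 17; overall finish 17 hours.
Longest path through W7: 13 hours (earliest finish 13, latest finish 17).
Slack of W7 = 8 − 4 = 4 hours.

4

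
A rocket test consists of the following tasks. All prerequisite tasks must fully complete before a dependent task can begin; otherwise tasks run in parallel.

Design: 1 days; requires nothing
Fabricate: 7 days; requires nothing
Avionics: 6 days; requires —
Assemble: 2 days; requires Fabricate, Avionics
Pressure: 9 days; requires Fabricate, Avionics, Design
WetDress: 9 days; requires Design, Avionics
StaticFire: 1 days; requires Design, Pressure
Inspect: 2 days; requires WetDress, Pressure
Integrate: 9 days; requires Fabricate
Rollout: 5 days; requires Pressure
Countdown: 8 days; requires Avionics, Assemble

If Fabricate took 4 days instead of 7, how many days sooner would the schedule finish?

1

As given, the longest chain is Fabricate→Pressure→Rollout = 7+9+5 = 21, so the finish is 21 days.
Since Fabricate is critical, the -3 change carries straight to that chain (now 18 days).
The binding chain switches to Avionics→Pressure→Rollout = 6+9+5 = 20; finish 20 days.
Change in finish: 20 − 21 = -1 days.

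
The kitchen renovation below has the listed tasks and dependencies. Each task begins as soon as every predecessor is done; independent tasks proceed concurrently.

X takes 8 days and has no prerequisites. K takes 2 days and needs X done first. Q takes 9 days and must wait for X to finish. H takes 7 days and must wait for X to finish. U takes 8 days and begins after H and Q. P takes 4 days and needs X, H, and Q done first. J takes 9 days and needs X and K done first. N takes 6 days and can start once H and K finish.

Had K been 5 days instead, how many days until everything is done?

25

Actual critical path: X→Q→U = 8+9+8 = 25 ⇒ 25 days.
The longest path through K is only 19 days, so K has float 6.
The critical path is still X→Q→U; finish is now 25 days.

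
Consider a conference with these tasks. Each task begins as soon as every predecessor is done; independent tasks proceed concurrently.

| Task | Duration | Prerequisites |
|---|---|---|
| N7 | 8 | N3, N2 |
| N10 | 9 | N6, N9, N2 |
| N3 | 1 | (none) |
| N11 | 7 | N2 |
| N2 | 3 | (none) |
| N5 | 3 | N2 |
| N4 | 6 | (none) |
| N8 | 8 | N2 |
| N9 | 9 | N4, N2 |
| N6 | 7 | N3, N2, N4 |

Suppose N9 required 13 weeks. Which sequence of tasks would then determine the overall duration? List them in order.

Baseline: N4→N9→N10 = 6+9+9 = 24 → 24 weeks.
Since N9 is critical, the +4 change carries straight to that chain (now 28 weeks).
No other chain overtakes it, so the finish is 28 weeks.

N4, N9, N10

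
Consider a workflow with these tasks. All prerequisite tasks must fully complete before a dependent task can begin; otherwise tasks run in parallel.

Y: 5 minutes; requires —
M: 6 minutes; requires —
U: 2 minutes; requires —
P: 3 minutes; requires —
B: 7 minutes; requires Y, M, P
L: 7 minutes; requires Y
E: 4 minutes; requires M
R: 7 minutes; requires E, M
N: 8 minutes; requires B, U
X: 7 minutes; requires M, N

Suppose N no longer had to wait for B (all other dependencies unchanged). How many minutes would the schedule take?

Original critical path: M→B→N→X = 6+7+8+7 = 28 ⇒ 28 minutes.
Without B→N, N's earliest start moves from 13 to 2.
New critical path: M→E→R = 6+4+7 = 17 ⇒ 17 minutes.

17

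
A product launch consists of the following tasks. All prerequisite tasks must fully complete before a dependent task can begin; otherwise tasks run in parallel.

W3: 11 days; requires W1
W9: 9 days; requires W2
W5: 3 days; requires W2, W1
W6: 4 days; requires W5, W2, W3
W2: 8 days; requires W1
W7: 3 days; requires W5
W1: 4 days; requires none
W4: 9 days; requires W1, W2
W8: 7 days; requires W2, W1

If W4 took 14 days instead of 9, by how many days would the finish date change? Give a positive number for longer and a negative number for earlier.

Actual critical path: W1→W2→W4 = 4+8+9 = 21 ⇒ 21 days.
Since W4 is critical, the +5 change carries straight to that chain (now 26 days).
No other chain overtakes it, so the finish is 26 days.
Change in finish: 26 − 21 = +5 days.

5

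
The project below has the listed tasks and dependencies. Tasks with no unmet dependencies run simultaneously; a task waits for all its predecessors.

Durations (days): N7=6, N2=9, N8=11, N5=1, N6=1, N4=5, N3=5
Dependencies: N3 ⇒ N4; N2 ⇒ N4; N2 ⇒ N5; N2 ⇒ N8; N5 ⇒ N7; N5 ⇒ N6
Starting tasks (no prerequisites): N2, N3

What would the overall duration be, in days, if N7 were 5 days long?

As given, the longest chain is N2→N8 = 9+11 = 20, so the finish is 20 days.
N7 has 4 days of float (longest path through it is 16).
That remains the longest chain; total 20 days.

20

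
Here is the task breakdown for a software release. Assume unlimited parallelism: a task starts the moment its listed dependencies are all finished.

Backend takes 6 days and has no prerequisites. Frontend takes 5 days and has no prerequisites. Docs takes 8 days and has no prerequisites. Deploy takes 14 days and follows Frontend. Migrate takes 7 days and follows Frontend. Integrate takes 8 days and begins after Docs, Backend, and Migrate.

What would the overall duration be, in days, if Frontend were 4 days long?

Baseline: Frontend→Migrate→Integrate = 5+7+8 = 20 → 20 days.
Frontend lies on that path, so at 4 days the path becomes 19 days.
No other chain overtakes it, so the finish is 19 days.

19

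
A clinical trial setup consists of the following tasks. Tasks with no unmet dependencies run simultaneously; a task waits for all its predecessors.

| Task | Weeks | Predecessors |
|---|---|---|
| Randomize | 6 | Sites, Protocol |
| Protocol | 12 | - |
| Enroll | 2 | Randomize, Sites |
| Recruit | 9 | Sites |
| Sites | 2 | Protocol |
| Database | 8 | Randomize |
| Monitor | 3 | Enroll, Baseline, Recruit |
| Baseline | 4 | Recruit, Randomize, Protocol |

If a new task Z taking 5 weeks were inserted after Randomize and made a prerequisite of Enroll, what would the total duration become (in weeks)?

Originally the job takes 30 weeks.
With Z inserted, Enroll now waits for max(Randomize, Sites, Z).
New critical path: Protocol→Sites→Recruit→Baseline→Monitor = 12+2+9+4+3 = 30 ⇒ 30 weeks.

30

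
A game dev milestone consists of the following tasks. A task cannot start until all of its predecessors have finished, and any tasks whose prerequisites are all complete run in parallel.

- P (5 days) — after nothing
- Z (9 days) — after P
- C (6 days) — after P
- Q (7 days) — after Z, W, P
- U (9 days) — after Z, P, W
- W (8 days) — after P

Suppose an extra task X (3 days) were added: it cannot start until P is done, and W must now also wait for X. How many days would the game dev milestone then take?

25

Originally the game dev milestone takes 23 days.
With X inserted, W now waits for max(P, X).
New critical path: P→X→W→U = 5+3+8+9 = 25 ⇒ 25 days.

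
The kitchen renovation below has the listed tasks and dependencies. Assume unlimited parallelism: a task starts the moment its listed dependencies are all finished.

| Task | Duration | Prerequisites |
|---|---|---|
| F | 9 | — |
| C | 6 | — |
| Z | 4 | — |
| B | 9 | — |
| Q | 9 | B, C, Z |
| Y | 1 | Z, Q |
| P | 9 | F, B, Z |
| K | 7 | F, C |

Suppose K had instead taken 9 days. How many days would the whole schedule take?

Actual critical path: B→Q→Y = 9+9+1 = 19 ⇒ 19 days.
K has 3 days of float (longest path through it is 16).
No other chain overtakes it, so the finish is 19 days.

19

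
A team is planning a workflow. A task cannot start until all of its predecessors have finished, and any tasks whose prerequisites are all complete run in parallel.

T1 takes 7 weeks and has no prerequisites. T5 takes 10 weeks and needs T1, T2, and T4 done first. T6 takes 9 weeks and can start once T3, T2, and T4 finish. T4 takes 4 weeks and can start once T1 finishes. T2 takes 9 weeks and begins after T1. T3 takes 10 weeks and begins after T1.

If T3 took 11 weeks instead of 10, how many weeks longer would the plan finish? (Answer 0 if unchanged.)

1

Actual critical path: T1→T3→T6 = 7+10+9 = 26 ⇒ 26 weeks.
T3 lies on that path, so at 11 weeks the path becomes 27 weeks.
The critical path is still T1→T3→T6; finish is now 27 weeks.
Change in finish: 27 − 26 = +1 weeks.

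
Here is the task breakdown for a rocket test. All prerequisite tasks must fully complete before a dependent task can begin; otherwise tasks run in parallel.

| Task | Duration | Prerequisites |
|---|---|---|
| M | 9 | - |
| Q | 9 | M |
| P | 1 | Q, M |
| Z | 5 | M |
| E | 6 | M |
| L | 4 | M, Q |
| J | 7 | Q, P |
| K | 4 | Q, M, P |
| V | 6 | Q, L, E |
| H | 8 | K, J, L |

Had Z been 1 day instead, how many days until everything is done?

34

Actual critical path: M→Q→P→J→H = 9+9+1+7+8 = 34 ⇒ 34 days.
Z is off the critical path — its longest chain is 14 days, giving 20 of slack.
The critical path is still M→Q→P→J→H; finish is now 34 days.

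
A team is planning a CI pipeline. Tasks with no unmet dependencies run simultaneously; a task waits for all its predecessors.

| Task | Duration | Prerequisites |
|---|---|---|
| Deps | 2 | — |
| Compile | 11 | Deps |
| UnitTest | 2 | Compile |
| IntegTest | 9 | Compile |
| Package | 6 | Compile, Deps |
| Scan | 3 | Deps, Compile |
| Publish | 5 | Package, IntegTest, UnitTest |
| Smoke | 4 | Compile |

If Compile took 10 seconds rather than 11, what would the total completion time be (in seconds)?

As given, the longest chain is Deps→Compile→IntegTest→Publish = 2+11+9+5 = 27, so the finish is 27 seconds.
Since Compile is critical, the -1 change carries straight to that chain (now 26 seconds).
The critical path is still Deps→Compile→IntegTest→Publish; finish is now 26 seconds.

26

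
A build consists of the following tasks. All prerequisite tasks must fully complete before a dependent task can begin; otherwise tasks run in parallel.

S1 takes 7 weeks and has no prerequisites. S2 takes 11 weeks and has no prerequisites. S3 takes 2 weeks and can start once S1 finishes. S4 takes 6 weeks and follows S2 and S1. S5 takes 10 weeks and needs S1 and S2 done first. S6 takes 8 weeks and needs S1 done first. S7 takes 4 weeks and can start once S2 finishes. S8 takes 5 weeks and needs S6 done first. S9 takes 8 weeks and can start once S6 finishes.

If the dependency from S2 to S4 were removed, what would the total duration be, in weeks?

23

With the dependency in place, S1→S6→S9 = 7+8+8 = 23 sets the finish at 23 weeks.
Without S2→S4, S4's earliest start moves from 11 to 7.
New critical path: S1→S6→S9 = 7+8+8 = 23 ⇒ 23 weeks.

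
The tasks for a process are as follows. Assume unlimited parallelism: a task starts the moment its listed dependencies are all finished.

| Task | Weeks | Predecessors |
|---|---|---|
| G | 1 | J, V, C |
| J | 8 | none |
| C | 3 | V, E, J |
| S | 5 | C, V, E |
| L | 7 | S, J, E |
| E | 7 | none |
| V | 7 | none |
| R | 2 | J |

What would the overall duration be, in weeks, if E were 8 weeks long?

23

As given, the longest chain is J→C→S→L = 8+3+5+7 = 23, so the finish is 23 weeks.
E is off the critical path — its longest chain is 22 weeks, giving 1 of slack.
No other chain overtakes it, so the finish is 23 weeks.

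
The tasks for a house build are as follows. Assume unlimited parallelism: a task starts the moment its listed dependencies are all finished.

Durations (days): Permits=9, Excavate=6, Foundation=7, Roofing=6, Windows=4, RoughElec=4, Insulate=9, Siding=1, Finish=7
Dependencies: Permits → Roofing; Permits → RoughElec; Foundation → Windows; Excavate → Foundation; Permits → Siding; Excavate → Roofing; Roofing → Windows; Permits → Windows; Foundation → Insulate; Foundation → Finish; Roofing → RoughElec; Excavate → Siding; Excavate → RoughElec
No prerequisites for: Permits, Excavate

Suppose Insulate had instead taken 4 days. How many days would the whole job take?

The binding path is Excavate→Foundation→Insulate = 6+7+9 = 22; finish at 22 days.
Insulate lies on that path, so at 4 days the path becomes 17 days.
Now Excavate→Foundation→Finish = 6+7+7 = 20 is longest, so the finish becomes 20 days.

20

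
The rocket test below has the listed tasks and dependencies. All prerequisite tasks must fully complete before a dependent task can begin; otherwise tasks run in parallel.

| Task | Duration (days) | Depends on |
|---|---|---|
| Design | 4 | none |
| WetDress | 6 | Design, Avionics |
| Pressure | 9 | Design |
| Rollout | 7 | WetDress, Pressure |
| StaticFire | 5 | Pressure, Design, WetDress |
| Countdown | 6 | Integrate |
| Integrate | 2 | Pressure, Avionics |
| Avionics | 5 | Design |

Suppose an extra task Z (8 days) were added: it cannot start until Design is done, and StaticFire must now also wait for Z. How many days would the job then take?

22

Originally the job takes 22 days.
With Z inserted, StaticFire now waits for max(Pressure, Design, WetDress, Z).
New critical path: Design→Avionics→WetDress→Rollout = 4+5+6+7 = 22 ⇒ 22 days.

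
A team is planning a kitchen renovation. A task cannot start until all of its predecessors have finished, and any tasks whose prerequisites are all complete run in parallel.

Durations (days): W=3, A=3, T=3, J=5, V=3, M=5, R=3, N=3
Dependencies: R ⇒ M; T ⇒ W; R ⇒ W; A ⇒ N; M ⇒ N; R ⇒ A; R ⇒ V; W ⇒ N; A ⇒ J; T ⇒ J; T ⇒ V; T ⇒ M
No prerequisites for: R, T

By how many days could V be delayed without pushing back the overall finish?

5

Critical path: R→M→N = 3+5+3 = 11, so the finish is 11 days.
The longest chain containing V totals 6 days.
So V can slip 11 − 6 = 5 days.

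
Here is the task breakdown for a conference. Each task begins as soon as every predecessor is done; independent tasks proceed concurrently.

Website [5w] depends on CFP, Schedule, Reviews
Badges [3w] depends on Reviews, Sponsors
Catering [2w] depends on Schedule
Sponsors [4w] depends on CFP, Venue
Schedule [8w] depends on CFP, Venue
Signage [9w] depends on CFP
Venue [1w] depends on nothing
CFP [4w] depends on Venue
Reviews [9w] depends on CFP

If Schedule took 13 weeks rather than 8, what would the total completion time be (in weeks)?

23

Actual critical path: Venue→CFP→Reviews→Website = 1+4+9+5 = 19 ⇒ 19 weeks.
The longest path through Schedule is only 18 weeks, so Schedule has float 1.
The binding chain switches to Venue→CFP→Schedule→Website = 1+4+13+5 = 23; finish 23 weeks.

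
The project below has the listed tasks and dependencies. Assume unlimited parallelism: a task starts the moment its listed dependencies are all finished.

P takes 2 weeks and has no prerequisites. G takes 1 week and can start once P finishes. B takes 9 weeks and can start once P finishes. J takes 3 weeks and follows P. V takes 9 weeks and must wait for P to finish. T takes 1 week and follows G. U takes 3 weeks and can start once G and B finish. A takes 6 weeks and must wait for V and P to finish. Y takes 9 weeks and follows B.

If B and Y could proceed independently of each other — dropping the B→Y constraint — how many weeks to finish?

17

Original critical path: P→B→Y = 2+9+9 = 20 ⇒ 20 weeks.
Without B→Y, Y's earliest start moves from 11 to 0.
After: P→V→A = 2+9+6 = 17 → 17 weeks.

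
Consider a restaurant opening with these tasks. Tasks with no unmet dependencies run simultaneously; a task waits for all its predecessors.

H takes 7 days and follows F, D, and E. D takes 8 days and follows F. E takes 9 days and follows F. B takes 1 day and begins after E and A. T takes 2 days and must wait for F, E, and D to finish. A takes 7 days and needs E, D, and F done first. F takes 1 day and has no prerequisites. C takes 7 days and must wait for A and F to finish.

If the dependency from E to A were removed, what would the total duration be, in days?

Original critical path: F→E→A→C = 1+9+7+7 = 24 ⇒ 24 days.
Without E→A, A's earliest start moves from 10 to 9.
After: F→D→A→C = 1+8+7+7 = 23 → 23 days.

23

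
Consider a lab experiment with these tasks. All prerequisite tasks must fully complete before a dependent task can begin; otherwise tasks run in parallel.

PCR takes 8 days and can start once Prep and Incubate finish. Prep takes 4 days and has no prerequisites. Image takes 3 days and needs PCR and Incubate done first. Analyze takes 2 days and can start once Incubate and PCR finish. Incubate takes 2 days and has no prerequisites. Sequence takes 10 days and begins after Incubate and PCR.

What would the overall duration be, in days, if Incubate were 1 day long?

Baseline: Prep→PCR→Sequence = 4+8+10 = 22 → 22 days.
Incubate is off the critical path — its longest chain is 20 days, giving 2 of slack.
No other chain overtakes it, so the finish is 22 days.

22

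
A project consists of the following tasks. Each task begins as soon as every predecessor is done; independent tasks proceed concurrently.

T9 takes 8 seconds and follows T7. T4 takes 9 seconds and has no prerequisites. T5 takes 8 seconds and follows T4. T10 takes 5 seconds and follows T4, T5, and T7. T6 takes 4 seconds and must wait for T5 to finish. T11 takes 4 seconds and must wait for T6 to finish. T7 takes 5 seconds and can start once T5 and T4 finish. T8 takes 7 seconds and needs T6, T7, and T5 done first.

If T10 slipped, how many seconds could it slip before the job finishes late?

The longest chain is T4→T5→T7→T9 = 9+8+5+8 = 30; overall finish 30 seconds.
The longest chain containing T10 totals 27 seconds.
Slack of T10 = 25 − 22 = 3 seconds.

3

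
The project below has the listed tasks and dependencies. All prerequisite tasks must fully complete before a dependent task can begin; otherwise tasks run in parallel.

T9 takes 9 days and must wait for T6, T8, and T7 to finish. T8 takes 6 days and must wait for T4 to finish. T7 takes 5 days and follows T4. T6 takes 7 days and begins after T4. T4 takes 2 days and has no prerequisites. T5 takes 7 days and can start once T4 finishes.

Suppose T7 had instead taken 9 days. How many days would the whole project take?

As given, the longest chain is T4→T6→T9 = 2+7+9 = 18, so the finish is 18 days.
T7 is off the critical path — its longest chain is 16 days, giving 2 of slack.
New critical path: T4→T7→T9 = 2+9+9 = 20 ⇒ 20 days.

20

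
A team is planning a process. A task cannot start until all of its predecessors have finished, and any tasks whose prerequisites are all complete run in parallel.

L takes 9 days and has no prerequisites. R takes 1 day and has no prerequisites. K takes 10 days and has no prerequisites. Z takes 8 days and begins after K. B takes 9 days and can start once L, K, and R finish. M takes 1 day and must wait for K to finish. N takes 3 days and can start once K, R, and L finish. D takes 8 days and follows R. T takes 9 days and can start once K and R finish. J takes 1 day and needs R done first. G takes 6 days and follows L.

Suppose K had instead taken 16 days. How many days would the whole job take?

25

The binding path is K→B = 10+9 = 19; finish at 19 days.
Since K is critical, the +6 change carries straight to that chain (now 25 days).
The critical path is still K→B; finish is now 25 days.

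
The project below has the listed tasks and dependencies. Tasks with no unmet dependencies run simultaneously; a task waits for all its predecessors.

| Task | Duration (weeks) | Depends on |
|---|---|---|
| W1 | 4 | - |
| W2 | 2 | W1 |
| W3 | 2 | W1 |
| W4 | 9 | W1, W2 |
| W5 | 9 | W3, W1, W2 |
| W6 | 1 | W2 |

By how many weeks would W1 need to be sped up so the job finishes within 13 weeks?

Current finish: 15 weeks; target: 13.
W1 is on every critical path, so each week cut from W1 cuts the finish by one (this holds down to a finish of 12).
Need 15 − 13 = 2 weeks off W1 → W1 becomes 2 weeks, finish becomes 13.

2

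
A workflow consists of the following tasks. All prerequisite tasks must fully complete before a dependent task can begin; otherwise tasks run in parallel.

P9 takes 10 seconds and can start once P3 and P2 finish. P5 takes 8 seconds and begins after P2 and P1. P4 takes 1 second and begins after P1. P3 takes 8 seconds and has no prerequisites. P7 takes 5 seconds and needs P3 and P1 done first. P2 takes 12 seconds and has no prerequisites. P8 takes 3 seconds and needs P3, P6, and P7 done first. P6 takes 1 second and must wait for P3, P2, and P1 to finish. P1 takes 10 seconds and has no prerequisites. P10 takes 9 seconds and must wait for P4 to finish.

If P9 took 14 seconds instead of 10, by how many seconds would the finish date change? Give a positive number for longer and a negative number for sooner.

Baseline: P2→P9 = 12+10 = 22 → 22 seconds.
P9 is on the critical path; changing it to 14 makes that path 26 seconds.
That remains the longest chain; total 26 seconds.
Change in finish: 26 − 22 = +4 seconds.

4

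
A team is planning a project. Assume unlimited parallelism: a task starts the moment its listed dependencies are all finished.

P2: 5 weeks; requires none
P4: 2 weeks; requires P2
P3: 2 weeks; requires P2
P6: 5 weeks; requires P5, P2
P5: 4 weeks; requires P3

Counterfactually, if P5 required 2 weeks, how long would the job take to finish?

14

As given, the longest chain is P2→P3→P5→P6 = 5+2+4+5 = 16, so the finish is 16 weeks.
Since P5 is critical, the -2 change carries straight to that chain (now 14 weeks).
That remains the longest chain; total 14 weeks.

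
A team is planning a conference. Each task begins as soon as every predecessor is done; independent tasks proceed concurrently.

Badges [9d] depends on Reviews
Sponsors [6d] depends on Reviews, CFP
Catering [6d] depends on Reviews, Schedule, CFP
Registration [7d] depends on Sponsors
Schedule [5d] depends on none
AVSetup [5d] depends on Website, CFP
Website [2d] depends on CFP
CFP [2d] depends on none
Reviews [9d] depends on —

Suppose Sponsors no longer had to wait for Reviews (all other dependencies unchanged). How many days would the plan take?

18

Original critical path: Reviews→Sponsors→Registration = 9+6+7 = 22 ⇒ 22 days.
Without Reviews→Sponsors, Sponsors's earliest start moves from 9 to 2.
After: Reviews→Badges = 9+9 = 18 → 18 days.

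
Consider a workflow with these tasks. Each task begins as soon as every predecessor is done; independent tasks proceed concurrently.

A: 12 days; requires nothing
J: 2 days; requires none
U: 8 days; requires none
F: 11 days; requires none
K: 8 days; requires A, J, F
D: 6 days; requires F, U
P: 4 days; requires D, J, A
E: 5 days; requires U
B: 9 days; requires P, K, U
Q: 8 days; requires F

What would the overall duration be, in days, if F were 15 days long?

Critical path before the change: F→D→P→B = 11+6+4+9 = 30 giving 30 days.
Since F is critical, the +4 change carries straight to that chain (now 34 days).
No other chain overtakes it, so the finish is 34 days.

34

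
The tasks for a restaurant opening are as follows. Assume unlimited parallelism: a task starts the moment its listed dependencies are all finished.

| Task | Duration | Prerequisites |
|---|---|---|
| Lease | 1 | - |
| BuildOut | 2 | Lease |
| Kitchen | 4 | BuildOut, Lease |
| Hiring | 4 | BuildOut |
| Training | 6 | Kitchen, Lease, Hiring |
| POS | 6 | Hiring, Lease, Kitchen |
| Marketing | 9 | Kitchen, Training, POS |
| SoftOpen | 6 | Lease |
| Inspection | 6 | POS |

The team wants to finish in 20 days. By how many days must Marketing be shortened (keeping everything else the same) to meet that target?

Current finish: 22 days; target: 20.
Marketing is on every critical path, so each day cut from Marketing cuts the finish by one (this holds down to a finish of 19).
Need 22 − 20 = 2 days off Marketing → Marketing becomes 7 days, finish becomes 20.

2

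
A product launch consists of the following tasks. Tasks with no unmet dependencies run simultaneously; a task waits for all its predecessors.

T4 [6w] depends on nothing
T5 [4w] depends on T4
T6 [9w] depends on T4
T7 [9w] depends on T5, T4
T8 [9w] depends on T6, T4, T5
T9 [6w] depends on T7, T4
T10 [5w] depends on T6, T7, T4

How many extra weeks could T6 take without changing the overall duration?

T4→T5→T7→T9 = 6+4+9+6 = 25 sets the makespan at 25 weeks.
Longest path through T6: 24 weeks (earliest finish 15, latest finish 16).
So T6 can slip 16 − 15 = 1 week.

1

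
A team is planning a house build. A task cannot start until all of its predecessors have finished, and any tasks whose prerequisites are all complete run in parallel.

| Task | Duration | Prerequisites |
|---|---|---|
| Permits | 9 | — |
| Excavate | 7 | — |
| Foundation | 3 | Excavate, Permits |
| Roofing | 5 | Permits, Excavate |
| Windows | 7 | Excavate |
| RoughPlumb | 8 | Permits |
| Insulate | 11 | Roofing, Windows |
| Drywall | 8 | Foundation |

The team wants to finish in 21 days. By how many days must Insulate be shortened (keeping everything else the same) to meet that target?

Current finish: 25 days; target: 21.
Insulate is on every critical path, so each day cut from Insulate cuts the finish by one (this holds down to a finish of 20).
Need 25 − 21 = 4 days off Insulate → Insulate becomes 7 days, finish becomes 21.

4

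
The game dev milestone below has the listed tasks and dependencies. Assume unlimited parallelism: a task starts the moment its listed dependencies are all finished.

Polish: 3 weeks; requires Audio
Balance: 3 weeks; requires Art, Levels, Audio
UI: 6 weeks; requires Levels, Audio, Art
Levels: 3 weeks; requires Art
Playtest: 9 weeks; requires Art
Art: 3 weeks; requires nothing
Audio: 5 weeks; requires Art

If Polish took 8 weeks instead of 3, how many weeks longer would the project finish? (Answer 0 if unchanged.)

Baseline: Art→Audio→UI = 3+5+6 = 14 → 14 weeks.
Polish has 3 weeks of float (longest path through it is 11).
Now Art→Audio→Polish = 3+5+8 = 16 is longest, so the finish becomes 16 weeks.
Change in finish: 16 − 14 = +2 weeks.

2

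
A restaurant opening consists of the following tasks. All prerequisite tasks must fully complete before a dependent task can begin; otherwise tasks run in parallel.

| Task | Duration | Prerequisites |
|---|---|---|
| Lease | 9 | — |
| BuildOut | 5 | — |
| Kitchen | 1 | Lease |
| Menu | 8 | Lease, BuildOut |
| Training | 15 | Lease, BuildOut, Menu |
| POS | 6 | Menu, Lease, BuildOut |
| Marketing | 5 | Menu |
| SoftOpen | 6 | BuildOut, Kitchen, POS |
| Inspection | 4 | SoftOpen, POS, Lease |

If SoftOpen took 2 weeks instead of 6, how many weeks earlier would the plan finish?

Baseline: Lease→Menu→POS→SoftOpen→Inspection = 9+8+6+6+4 = 33 → 33 weeks.
SoftOpen lies on that path, so at 2 weeks the path becomes 29 weeks.
New critical path: Lease→Menu→Training = 9+8+15 = 32 ⇒ 32 weeks.
Change in finish: 32 − 33 = -1 weeks.

1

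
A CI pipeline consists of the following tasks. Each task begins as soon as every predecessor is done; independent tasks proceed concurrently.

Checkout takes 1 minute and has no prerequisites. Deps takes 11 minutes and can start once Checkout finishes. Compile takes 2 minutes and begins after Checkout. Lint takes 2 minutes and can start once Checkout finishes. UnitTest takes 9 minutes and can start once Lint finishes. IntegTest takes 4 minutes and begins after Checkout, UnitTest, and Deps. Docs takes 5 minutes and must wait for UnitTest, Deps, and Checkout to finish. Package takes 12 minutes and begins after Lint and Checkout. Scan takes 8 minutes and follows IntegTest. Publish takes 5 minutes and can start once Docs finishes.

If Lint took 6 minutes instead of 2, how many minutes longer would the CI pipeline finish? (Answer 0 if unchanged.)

As given, the longest chain is Checkout→Lint→UnitTest→IntegTest→Scan = 1+2+9+4+8 = 24, so the finish is 24 minutes.
Lint lies on that path, so at 6 minutes the path becomes 28 minutes.
That remains the longest chain; total 28 minutes.
Change in finish: 28 − 24 = +4 minutes.

4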